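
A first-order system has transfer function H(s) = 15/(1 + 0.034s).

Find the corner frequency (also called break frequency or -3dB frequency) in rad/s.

Corner frequency = 1/τ = 1/0.034 = 29.412 rad/s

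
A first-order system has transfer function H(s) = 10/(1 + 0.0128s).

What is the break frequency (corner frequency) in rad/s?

Corner frequency = 1/τ = 1/0.0128 = 78.125 rad/s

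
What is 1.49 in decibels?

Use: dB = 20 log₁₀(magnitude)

dB = 20 log₁₀(1.49) = 3.5 dB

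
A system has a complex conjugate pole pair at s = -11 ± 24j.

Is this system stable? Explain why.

Real part of poles is -11 (< 0, left half-plane). Stable.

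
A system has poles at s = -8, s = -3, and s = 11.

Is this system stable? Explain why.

Pole(s) at s = 11 are not in the left half-plane. System is unstable.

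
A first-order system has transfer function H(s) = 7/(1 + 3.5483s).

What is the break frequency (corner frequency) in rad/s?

Corner frequency = 1/τ = 1/3.5483 = 0.282 rad/s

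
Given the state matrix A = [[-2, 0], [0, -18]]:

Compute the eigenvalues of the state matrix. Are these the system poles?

For diagonal matrix, eigenvalues are diagonal entries: λ₁ = -2, λ₂ = -18. Eigenvalues of A = system poles.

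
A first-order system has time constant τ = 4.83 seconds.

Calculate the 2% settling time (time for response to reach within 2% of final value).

For first-order system, 2% settling time ≈ 4τ = 4 × 4.83 = 19.32 s.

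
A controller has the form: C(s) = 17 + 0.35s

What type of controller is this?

This is a Proportional-Derivative (PD) controller.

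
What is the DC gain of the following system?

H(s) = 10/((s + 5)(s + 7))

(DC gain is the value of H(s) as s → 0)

DC gain = H(0) = 10/(5 × 7) = 10/35 = 0.2857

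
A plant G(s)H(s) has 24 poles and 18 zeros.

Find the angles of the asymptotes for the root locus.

n - m = 24 - 18 = 6. Angles: θk = (2k + 1)·180°/6 = 30°, 90°, 150°, 210°, 270°, 330°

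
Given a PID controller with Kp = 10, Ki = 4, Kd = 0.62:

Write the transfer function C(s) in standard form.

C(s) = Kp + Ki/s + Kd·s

Substituting values: C(s) = 10 + 4/s + 0.62s = (0.62s² + 10s + 4)/s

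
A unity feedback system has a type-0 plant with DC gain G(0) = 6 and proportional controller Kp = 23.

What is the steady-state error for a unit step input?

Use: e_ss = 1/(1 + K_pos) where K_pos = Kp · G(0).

K_pos = Kp · G(0) = 23 × 6 = 138. e_ss = 1/(1 + 138) = 0.0072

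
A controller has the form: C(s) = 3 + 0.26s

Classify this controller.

This is a Proportional-Derivative (PD) controller.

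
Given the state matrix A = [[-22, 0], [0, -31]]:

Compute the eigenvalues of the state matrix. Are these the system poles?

For diagonal matrix, eigenvalues are diagonal entries: λ₁ = -22, λ₂ = -31. Eigenvalues of A = system poles.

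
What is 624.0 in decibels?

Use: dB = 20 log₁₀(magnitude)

dB = 20 log₁₀(624.0) = 55.9 dB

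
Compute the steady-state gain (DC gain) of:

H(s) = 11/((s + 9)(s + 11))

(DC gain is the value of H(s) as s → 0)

DC gain = H(0) = 11/(9 × 11) = 11/99 = 0.1111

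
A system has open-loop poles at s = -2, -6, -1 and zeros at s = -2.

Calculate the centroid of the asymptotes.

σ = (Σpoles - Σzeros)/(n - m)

σ = (Σpoles - Σzeros)/(n - m) = (-9 - (-2))/(3 - 1) = -7/2 = -3.5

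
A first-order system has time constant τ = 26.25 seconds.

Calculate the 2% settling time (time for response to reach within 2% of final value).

For first-order system, 2% settling time ≈ 4τ = 4 × 26.25 = 105.0 s.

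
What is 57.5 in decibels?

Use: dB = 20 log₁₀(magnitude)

dB = 20 log₁₀(57.5) = 35.2 dB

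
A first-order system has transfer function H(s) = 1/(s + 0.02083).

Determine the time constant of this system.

For H(s) = 1/(s + 1/τ), the pole is at -1/τ = -0.02083, so τ = 1/0.02083 = 48.01 s.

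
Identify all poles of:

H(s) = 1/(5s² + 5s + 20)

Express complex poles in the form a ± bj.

Discriminant = 5² - 4×5×20 = 25 - 400 = -375 < 0, so the poles are a complex conjugate pair s = (-5 ± j√375)/(2×5). Real part = -5/(2×5) = -5/10 = -0.5; imaginary part = ±√375/(2×5) ≈ 1.9365. Poles: s = -0.5 ± 1.9365j.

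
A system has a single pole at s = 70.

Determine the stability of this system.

Pole at s = 70 is in the right half-plane. Unstable.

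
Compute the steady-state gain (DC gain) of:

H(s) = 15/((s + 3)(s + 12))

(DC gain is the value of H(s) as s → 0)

DC gain = H(0) = 15/(3 × 12) = 15/36 = 0.4167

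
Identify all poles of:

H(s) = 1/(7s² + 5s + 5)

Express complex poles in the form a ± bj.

Discriminant = 5² - 4×7×5 = 25 - 140 = -115 < 0, so the poles are a complex conjugate pair s = (-5 ± j√115)/(2×7). Real part = -5/(2×7) = -5/14 ≈ -0.3571; imaginary part = ±√115/(2×7) ≈ 0.7660. Poles: s = -0.3571 ± 0.7660j.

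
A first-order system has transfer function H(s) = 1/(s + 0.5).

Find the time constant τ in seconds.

For H(s) = 1/(s + 1/τ), the pole is at -1/τ = -0.5, so τ = 1/0.5 = 2 s.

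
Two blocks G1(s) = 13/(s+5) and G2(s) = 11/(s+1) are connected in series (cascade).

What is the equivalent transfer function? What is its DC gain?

Series: multiply transfer functions. G_eq = 13/(s+5) × 11/(s+1) = 143/((s+5)(s+1)). DC gain = 143/(5×1) = 28.6.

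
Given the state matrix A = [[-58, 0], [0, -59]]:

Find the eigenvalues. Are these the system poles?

For diagonal matrix, eigenvalues are diagonal entries: λ₁ = -58, λ₂ = -59. Eigenvalues of A = system poles.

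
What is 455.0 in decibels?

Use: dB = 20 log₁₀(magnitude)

dB = 20 log₁₀(455.0) = 53.2 dB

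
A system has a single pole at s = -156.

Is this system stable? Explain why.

Pole at s = -156 is in the left half-plane. Stable.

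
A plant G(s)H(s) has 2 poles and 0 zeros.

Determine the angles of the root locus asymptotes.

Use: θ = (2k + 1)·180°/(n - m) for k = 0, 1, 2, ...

n - m = 2 - 0 = 2. Angles: θk = (2k + 1)·180°/2 = 90°, 270°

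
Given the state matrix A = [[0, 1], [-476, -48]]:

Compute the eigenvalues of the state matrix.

det(A - λI) = λ² - (-48)λ + 476 = (λ - (-34))(λ - (-14)). Eigenvalues: -34, -14.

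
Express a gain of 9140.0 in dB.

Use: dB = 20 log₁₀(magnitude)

dB = 20 log₁₀(9140.0) = 79.2 dB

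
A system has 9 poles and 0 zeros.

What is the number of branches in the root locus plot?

Root locus has n branches where n = number of poles = 9.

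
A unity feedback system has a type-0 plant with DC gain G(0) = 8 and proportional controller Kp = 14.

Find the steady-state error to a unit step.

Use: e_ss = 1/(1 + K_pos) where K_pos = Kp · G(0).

K_pos = Kp · G(0) = 14 × 8 = 112. e_ss = 1/(1 + 112) = 0.0088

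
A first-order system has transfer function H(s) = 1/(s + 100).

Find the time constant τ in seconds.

For H(s) = 1/(s + 1/τ), the pole is at -1/τ = -100, so τ = 1/100 = 0.01 s.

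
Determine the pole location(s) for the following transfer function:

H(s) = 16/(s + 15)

Pole is where denominator = 0: s + 15 = 0, so s = -15.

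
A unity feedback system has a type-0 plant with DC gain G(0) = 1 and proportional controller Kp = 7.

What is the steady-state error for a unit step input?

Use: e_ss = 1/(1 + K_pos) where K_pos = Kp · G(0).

K_pos = Kp · G(0) = 7 × 1 = 7. e_ss = 1/(1 + 7) = 0.125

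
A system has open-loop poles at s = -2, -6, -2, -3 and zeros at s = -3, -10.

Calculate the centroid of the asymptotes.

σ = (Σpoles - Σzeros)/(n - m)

σ = (Σpoles - Σzeros)/(n - m) = (-13 - (-13))/(4 - 2) = 0/2 = 0.0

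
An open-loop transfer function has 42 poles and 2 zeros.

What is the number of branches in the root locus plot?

Root locus has n branches where n = number of poles = 42.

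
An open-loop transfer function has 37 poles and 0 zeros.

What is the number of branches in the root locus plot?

Root locus has n branches where n = number of poles = 37.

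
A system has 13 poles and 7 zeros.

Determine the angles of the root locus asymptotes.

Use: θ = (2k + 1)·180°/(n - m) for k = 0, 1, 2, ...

n - m = 13 - 7 = 6. Angles: θk = (2k + 1)·180°/6 = 30°, 90°, 150°, 210°, 270°, 330°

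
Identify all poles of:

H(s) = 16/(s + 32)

Pole is where denominator = 0: s + 32 = 0, so s = -32.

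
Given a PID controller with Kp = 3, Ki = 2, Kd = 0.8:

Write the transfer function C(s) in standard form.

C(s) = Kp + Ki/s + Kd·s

Substituting values: C(s) = 3 + 2/s + 0.8s = (0.8s² + 3s + 2)/s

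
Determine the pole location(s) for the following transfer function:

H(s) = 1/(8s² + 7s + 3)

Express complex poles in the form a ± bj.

Discriminant = 7² - 4×8×3 = 49 - 96 = -47 < 0, so the poles are a complex conjugate pair s = (-7 ± j√47)/(2×8). Real part = -7/(2×8) = -7/16 = -0.4375; imaginary part = ±√47/(2×8) ≈ 0.4285. Poles: s = -0.4375 ± 0.4285j.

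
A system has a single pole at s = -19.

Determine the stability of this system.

Pole at s = -19 is in the left half-plane. Stable.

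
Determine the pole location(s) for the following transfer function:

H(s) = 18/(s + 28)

Pole is where denominator = 0: s + 28 = 0, so s = -28.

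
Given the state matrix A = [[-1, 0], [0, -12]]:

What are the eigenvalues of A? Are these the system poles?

For diagonal matrix, eigenvalues are diagonal entries: λ₁ = -1, λ₂ = -12. Eigenvalues of A = system poles.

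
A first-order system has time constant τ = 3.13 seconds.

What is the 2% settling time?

For first-order system, 2% settling time ≈ 4τ = 4 × 3.13 = 12.52 s.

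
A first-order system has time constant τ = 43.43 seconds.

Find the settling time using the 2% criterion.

For first-order system, 2% settling time ≈ 4τ = 4 × 43.43 = 173.72 s.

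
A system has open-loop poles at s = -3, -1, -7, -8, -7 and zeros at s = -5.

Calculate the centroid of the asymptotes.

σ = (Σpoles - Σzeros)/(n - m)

σ = (Σpoles - Σzeros)/(n - m) = (-26 - (-5))/(5 - 1) = -21/4 = -5.25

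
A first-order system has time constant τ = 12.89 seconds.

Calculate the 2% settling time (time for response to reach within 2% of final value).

For first-order system, 2% settling time ≈ 4τ = 4 × 12.89 = 51.56 s.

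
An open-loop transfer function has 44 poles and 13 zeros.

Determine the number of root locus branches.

Root locus has n branches where n = number of poles = 44.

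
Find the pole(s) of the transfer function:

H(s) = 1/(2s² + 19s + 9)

Discriminant = 19² - 4×2×9 = 361 - 72 = 289 > 0, so two distinct real poles. Using quadratic formula: s = (-19 ± √289)/(2×2) = (-19 ± √289)/4, with √289 = 17. s₁ = -2/4 = -0.5, s₂ = -36/4 = -9. Poles: s₁ = -0.5, s₂ = -9.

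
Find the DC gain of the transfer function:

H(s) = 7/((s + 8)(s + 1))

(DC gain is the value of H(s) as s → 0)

DC gain = H(0) = 7/(8 × 1) = 7/8 = 0.875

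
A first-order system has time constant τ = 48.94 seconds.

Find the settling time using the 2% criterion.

For first-order system, 2% settling time ≈ 4τ = 4 × 48.94 = 195.76 s.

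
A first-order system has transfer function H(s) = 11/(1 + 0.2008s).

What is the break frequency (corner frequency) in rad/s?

Corner frequency = 1/τ = 1/0.2008 = 4.98 rad/s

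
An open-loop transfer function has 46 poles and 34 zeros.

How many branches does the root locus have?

Root locus has n branches where n = number of poles = 46.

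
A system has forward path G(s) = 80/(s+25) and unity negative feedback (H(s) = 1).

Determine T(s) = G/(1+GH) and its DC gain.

T(s) = G/(1+GH) = [80/(s+25)] / [1 + 80/(s+25)] = 80/(s+25+80) = 80/(s+105). DC gain = 80/105 = 0.7619.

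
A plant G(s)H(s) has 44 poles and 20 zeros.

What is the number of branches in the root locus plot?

Root locus has n branches where n = number of poles = 44.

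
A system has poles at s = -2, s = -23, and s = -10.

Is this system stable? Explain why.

All poles are in the left half-plane. System is stable.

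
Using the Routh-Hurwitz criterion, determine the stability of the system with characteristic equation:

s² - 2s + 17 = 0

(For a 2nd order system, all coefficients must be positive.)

Coefficients: 1, -2, 17. b=-2 not positive, so system is unstable.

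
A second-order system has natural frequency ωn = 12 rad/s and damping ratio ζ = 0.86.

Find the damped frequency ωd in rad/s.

ωd = ωn√(1 - ζ²) = 12√(1 - 0.86²) = 6.12 rad/s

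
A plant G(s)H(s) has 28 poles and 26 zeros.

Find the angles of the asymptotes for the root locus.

n - m = 28 - 26 = 2. Angles: θk = (2k + 1)·180°/2 = 90°, 270°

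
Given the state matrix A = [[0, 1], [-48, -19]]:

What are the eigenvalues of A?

det(A - λI) = λ² - (-19)λ + 48 = (λ - (-16))(λ - (-3)). Eigenvalues: -16, -3.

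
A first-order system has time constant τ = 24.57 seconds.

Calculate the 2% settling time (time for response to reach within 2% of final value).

For first-order system, 2% settling time ≈ 4τ = 4 × 24.57 = 98.28 s.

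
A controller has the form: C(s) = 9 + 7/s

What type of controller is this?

This is a Proportional-Integral (PI) controller.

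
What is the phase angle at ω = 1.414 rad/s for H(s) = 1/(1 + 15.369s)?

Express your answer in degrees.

Phase = -arctan(ωτ) = -arctan(1.414 × 15.369) = -87.4°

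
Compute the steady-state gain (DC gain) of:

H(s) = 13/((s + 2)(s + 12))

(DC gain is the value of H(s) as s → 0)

DC gain = H(0) = 13/(2 × 12) = 13/24 = 0.5417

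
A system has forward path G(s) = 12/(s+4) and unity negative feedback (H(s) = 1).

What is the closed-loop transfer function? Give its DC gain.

T(s) = G/(1+GH) = [12/(s+4)] / [1 + 12/(s+4)] = 12/(s+4+12) = 12/(s+16). DC gain = 12/16 = 0.75.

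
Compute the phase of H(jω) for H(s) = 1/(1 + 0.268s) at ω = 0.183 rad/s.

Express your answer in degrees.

Phase = -arctan(ωτ) = -arctan(0.183 × 0.268) = -2.8°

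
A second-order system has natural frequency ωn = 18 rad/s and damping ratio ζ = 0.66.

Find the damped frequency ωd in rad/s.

ωd = ωn√(1 - ζ²) = 18√(1 - 0.66²) = 13.52 rad/s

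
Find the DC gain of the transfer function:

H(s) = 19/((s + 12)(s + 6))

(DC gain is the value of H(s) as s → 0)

DC gain = H(0) = 19/(12 × 6) = 19/72 = 0.2639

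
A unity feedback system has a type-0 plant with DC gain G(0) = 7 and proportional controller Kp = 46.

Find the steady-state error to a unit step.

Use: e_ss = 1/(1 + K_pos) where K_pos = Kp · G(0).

K_pos = Kp · G(0) = 46 × 7 = 322. e_ss = 1/(1 + 322) = 0.0031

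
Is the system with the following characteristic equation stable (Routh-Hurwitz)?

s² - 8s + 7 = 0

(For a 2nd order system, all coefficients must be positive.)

Coefficients: 1, -8, 7. b=-8 not positive, so system is unstable.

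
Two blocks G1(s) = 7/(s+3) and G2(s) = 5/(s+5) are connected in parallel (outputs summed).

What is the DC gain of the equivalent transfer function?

Parallel: G_eq = G1 + G2. DC gain = G1(0) + G2(0) = 7/3 + 5/5 = 2.3333 + 1 = 3.3333.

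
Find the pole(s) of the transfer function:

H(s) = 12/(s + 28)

Pole is where denominator = 0: s + 28 = 0, so s = -28.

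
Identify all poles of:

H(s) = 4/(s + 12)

Pole is where denominator = 0: s + 12 = 0, so s = -12.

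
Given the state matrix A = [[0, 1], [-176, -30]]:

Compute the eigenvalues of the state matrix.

det(A - λI) = λ² - (-30)λ + 176 = (λ - (-22))(λ - (-8)). Eigenvalues: -22, -8.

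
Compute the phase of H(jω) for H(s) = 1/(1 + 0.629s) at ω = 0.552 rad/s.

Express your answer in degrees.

Phase = -arctan(ωτ) = -arctan(0.552 × 0.629) = -19.1°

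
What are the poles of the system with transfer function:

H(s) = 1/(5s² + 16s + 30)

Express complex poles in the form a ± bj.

Discriminant = 16² - 4×5×30 = 256 - 600 = -344 < 0, so the poles are a complex conjugate pair s = (-16 ± j√344)/(2×5). Real part = -16/(2×5) = -16/10 = -1.6; imaginary part = ±√344/(2×5) ≈ 1.8547. Poles: s = -1.6 ± 1.8547j.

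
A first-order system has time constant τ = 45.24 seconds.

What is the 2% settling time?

For first-order system, 2% settling time ≈ 4τ = 4 × 45.24 = 180.96 s.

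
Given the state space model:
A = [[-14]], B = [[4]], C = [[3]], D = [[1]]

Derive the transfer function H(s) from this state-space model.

(sI - A)⁻¹ = 1/(s + 14). H(s) = 3×4/(s + 14) + 1 = (s + 26)/(s + 14).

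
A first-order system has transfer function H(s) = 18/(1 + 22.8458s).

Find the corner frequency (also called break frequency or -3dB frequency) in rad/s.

Corner frequency = 1/τ = 1/22.8458 = 0.044 rad/s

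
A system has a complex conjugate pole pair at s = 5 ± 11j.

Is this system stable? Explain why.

Real part of poles is 5 (> 0, right half-plane). Unstable.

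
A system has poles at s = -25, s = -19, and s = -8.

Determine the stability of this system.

All poles are in the left half-plane. System is stable.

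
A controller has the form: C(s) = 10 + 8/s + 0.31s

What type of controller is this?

This is a Proportional-Integral-Derivative (PID) controller.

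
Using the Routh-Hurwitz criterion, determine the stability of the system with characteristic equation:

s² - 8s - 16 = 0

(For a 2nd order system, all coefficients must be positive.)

Coefficients: 1, -8, -16. b=-8, c=-16 not positive, so system is unstable.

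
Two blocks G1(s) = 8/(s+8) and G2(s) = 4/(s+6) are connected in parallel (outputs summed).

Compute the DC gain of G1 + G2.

Parallel: G_eq = G1 + G2. DC gain = G1(0) + G2(0) = 8/8 + 4/6 = 1 + 0.6667 = 1.6667.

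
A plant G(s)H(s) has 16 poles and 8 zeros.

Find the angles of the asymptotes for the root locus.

n - m = 16 - 8 = 8. Angles: θk = (2k + 1)·180°/8 = 22.5°, 67.5°, 112.5°, 157.5°, 202.5°, 247.5°, 292.5°, 337.5°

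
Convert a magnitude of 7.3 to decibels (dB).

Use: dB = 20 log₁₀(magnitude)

dB = 20 log₁₀(7.3) = 17.3 dB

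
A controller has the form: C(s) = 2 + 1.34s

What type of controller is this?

This is a Proportional-Derivative (PD) controller.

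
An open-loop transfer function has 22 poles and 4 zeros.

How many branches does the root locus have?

Root locus has n branches where n = number of poles = 22.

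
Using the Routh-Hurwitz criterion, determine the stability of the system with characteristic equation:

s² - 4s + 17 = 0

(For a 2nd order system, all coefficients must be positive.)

Coefficients: 1, -4, 17. b=-4 not positive, so system is unstable.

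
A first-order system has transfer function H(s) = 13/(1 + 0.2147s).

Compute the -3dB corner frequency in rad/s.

Corner frequency = 1/τ = 1/0.2147 = 4.658 rad/s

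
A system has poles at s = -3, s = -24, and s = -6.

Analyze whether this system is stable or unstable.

All poles are in the left half-plane. System is stable.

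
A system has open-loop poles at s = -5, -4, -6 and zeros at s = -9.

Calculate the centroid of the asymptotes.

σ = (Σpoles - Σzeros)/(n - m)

σ = (Σpoles - Σzeros)/(n - m) = (-15 - (-9))/(3 - 1) = -6/2 = -3.0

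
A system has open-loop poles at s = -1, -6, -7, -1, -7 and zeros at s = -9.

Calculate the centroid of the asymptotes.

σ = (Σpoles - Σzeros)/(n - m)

σ = (Σpoles - Σzeros)/(n - m) = (-22 - (-9))/(5 - 1) = -13/4 = -3.25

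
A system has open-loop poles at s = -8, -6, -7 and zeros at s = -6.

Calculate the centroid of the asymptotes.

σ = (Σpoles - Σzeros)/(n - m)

σ = (Σpoles - Σzeros)/(n - m) = (-21 - (-6))/(3 - 1) = -15/2 = -7.5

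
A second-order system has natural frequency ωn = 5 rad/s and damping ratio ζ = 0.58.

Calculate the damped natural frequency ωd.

ωd = ωn√(1 - ζ²) = 5√(1 - 0.58²) = 4.07 rad/s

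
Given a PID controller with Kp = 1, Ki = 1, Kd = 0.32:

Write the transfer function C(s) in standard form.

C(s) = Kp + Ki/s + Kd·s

Substituting values: C(s) = 1 + 1/s + 0.32s = (0.32s² + s + 1)/s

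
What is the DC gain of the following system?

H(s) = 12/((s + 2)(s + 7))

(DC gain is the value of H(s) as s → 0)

DC gain = H(0) = 12/(2 × 7) = 12/14 = 0.8571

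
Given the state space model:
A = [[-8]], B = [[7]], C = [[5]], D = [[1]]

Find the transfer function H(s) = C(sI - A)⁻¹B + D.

(sI - A)⁻¹ = 1/(s + 8). H(s) = 5×7/(s + 8) + 1 = (s + 43)/(s + 8).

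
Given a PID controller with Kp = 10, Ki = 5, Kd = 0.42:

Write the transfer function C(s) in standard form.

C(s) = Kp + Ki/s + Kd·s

Substituting values: C(s) = 10 + 5/s + 0.42s = (0.42s² + 10s + 5)/s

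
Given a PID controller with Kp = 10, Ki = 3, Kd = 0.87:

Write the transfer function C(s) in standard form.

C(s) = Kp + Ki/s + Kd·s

Substituting values: C(s) = 10 + 3/s + 0.87s = (0.87s² + 10s + 3)/s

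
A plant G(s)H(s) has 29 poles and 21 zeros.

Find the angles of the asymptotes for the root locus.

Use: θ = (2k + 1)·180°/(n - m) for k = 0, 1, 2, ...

n - m = 29 - 21 = 8. Angles: θk = (2k + 1)·180°/8 = 22.5°, 67.5°, 112.5°, 157.5°, 202.5°, 247.5°, 292.5°, 337.5°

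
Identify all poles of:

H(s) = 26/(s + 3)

Pole is where denominator = 0: s + 3 = 0, so s = -3.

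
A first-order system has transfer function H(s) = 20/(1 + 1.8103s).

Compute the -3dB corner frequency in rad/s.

Corner frequency = 1/τ = 1/1.8103 = 0.552 rad/s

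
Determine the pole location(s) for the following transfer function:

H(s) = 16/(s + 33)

Pole is where denominator = 0: s + 33 = 0, so s = -33.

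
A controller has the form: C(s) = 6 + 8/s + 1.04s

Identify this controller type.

This is a Proportional-Integral-Derivative (PID) controller.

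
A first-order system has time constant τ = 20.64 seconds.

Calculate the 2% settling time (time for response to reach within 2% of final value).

For first-order system, 2% settling time ≈ 4τ = 4 × 20.64 = 82.56 s.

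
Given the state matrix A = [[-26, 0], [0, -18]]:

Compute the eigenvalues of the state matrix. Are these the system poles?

For diagonal matrix, eigenvalues are diagonal entries: λ₁ = -26, λ₂ = -18. Eigenvalues of A = system poles.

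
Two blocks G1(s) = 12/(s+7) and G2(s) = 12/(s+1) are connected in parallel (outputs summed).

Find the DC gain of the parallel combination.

Parallel: G_eq = G1 + G2. DC gain = G1(0) + G2(0) = 12/7 + 12/1 = 1.7143 + 12 = 13.7143.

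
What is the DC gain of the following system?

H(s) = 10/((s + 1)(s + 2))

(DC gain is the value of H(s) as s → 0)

DC gain = H(0) = 10/(1 × 2) = 10/2 = 5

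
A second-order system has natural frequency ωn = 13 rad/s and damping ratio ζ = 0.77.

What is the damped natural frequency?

ωd = ωn√(1 - ζ²) = 13√(1 - 0.77²) = 8.29 rad/s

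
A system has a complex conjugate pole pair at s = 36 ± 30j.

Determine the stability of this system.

Real part of poles is 36 (> 0, right half-plane). Unstable.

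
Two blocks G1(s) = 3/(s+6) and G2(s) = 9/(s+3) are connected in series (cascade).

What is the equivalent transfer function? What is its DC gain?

Series: multiply transfer functions. G_eq = 3/(s+6) × 9/(s+3) = 27/((s+6)(s+3)). DC gain = 27/(6×3) = 1.5.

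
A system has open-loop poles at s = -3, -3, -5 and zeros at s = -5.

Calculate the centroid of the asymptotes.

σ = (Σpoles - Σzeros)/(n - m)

σ = (Σpoles - Σzeros)/(n - m) = (-11 - (-5))/(3 - 1) = -6/2 = -3.0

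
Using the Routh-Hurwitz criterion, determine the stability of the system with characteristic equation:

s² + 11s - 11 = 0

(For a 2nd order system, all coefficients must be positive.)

Coefficients: 1, 11, -11. c=-11 not positive, so system is unstable.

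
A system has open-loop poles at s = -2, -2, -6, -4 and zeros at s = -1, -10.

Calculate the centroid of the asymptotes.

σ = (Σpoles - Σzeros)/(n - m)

σ = (Σpoles - Σzeros)/(n - m) = (-14 - (-11))/(4 - 2) = -3/2 = -1.5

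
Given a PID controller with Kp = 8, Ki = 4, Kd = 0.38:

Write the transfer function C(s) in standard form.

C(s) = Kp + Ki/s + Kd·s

Substituting values: C(s) = 8 + 4/s + 0.38s = (0.38s² + 8s + 4)/s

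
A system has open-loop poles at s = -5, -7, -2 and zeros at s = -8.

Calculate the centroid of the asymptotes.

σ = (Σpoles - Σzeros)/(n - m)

σ = (Σpoles - Σzeros)/(n - m) = (-14 - (-8))/(3 - 1) = -6/2 = -3.0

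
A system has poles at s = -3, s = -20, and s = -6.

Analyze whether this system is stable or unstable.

All poles are in the left half-plane. System is stable.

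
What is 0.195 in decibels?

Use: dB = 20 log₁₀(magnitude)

dB = 20 log₁₀(0.195) = -14.2 dB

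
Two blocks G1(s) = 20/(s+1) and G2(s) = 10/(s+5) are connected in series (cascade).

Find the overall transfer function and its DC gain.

Series: multiply transfer functions. G_eq = 20/(s+1) × 10/(s+5) = 200/((s+1)(s+5)). DC gain = 200/(1×5) = 40.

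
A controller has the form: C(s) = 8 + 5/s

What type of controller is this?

This is a Proportional-Integral (PI) controller.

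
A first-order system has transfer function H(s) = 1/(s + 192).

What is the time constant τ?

For H(s) = 1/(s + 1/τ), the pole is at -1/τ = -192, so τ = 1/192 = 0.0052 s.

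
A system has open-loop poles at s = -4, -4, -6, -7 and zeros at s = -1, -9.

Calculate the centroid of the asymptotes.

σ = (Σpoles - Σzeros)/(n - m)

σ = (Σpoles - Σzeros)/(n - m) = (-21 - (-10))/(4 - 2) = -11/2 = -5.5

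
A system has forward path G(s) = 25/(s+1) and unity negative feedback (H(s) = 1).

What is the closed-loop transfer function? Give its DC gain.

T(s) = G/(1+GH) = [25/(s+1)] / [1 + 25/(s+1)] = 25/(s+1+25) = 25/(s+26). DC gain = 25/26 = 0.9615.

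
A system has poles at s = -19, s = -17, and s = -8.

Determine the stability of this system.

All poles are in the left half-plane. System is stable.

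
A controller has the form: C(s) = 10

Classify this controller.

This is a Proportional (P) controller.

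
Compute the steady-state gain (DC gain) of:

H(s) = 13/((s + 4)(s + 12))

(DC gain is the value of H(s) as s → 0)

DC gain = H(0) = 13/(4 × 12) = 13/48 = 0.2708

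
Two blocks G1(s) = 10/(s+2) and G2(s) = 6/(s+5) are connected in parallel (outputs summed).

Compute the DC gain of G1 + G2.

Parallel: G_eq = G1 + G2. DC gain = G1(0) + G2(0) = 10/2 + 6/5 = 5 + 1.2 = 6.2.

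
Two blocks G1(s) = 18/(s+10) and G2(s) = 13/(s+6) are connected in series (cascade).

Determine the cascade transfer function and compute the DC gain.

Series: multiply transfer functions. G_eq = 18/(s+10) × 13/(s+6) = 234/((s+10)(s+6)). DC gain = 234/(10×6) = 3.9.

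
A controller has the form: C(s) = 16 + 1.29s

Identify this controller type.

This is a Proportional-Derivative (PD) controller.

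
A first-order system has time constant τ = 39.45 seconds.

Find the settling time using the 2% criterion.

For first-order system, 2% settling time ≈ 4τ = 4 × 39.45 = 157.8 s.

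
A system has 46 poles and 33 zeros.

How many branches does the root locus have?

Root locus has n branches where n = number of poles = 46.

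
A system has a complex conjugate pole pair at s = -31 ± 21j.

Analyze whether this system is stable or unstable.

Real part of poles is -31 (< 0, left half-plane). Stable.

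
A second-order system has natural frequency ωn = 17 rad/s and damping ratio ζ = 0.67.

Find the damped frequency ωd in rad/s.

ωd = ωn√(1 - ζ²) = 17√(1 - 0.67²) = 12.62 rad/s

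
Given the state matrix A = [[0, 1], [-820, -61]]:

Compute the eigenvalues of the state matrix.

det(A - λI) = λ² - (-61)λ + 820 = (λ - (-20))(λ - (-41)). Eigenvalues: -20, -41.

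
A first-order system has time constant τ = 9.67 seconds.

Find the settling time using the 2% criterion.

For first-order system, 2% settling time ≈ 4τ = 4 × 9.67 = 38.68 s.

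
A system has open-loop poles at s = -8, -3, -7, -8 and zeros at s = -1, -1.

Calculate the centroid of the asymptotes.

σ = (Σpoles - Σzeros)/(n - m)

σ = (Σpoles - Σzeros)/(n - m) = (-26 - (-2))/(4 - 2) = -24/2 = -12.0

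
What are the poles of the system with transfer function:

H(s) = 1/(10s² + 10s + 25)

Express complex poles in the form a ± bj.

Discriminant = 10² - 4×10×25 = 100 - 1000 = -900 < 0, so the poles are a complex conjugate pair s = (-10 ± j√900)/(2×10). Real part = -10/(2×10) = -10/20 = -0.5; imaginary part = ±√900/(2×10) = 30/20 = 1.5. Poles: s = -0.5 ± 1.5j.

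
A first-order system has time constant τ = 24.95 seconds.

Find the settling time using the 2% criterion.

For first-order system, 2% settling time ≈ 4τ = 4 × 24.95 = 99.8 s.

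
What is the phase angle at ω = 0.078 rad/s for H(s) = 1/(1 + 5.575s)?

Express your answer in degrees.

Phase = -arctan(ωτ) = -arctan(0.078 × 5.575) = -23.5°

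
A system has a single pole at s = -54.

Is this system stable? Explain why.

Pole at s = -54 is in the left half-plane. Stable.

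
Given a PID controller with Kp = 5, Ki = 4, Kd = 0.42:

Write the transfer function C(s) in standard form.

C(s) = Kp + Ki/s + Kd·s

Substituting values: C(s) = 5 + 4/s + 0.42s = (0.42s² + 5s + 4)/s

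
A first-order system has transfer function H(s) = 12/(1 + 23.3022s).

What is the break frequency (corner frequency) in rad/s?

Corner frequency = 1/τ = 1/23.3022 = 0.043 rad/s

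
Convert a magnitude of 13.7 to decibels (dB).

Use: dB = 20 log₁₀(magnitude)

dB = 20 log₁₀(13.7) = 22.7 dB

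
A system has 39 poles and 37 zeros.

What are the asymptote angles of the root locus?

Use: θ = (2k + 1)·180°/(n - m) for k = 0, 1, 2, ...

n - m = 39 - 37 = 2. Angles: θk = (2k + 1)·180°/2 = 90°, 270°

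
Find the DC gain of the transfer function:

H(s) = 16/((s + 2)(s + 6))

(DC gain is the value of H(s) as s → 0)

DC gain = H(0) = 16/(2 × 6) = 16/12 = 1.3333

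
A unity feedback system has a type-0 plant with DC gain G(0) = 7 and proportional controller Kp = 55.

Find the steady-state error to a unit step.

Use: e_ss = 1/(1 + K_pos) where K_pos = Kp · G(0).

K_pos = Kp · G(0) = 55 × 7 = 385. e_ss = 1/(1 + 385) = 0.0026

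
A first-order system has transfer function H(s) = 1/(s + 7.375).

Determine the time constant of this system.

For H(s) = 1/(s + 1/τ), the pole is at -1/τ = -7.375, so τ = 1/7.375 = 0.1356 s.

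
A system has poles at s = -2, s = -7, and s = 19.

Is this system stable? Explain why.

Pole(s) at s = 19 are not in the left half-plane. System is unstable.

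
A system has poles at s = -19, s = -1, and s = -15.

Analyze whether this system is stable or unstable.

All poles are in the left half-plane. System is stable.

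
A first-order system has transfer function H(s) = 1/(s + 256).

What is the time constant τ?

For H(s) = 1/(s + 1/τ), the pole is at -1/τ = -256, so τ = 1/256 = 0.00390625 s.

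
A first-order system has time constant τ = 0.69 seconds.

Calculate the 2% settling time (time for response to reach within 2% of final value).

For first-order system, 2% settling time ≈ 4τ = 4 × 0.69 = 2.76 s.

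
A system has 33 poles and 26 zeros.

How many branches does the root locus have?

Root locus has n branches where n = number of poles = 33.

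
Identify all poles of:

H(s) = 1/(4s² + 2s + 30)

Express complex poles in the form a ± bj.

Discriminant = 2² - 4×4×30 = 4 - 480 = -476 < 0, so the poles are a complex conjugate pair s = (-2 ± j√476)/(2×4). Real part = -2/(2×4) = -2/8 = -0.25; imaginary part = ±√476/(2×4) ≈ 2.7272. Poles: s = -0.25 ± 2.7272j.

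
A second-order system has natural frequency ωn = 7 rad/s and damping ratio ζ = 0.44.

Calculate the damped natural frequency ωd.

ωd = ωn√(1 - ζ²) = 7√(1 - 0.44²) = 6.29 rad/s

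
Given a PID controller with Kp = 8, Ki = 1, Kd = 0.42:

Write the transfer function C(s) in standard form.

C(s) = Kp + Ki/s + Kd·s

Substituting values: C(s) = 8 + 1/s + 0.42s = (0.42s² + 8s + 1)/s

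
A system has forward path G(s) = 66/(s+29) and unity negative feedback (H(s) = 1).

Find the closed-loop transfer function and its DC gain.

T(s) = G/(1+GH) = [66/(s+29)] / [1 + 66/(s+29)] = 66/(s+29+66) = 66/(s+95). DC gain = 66/95 = 0.6947.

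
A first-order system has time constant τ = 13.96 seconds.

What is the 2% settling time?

For first-order system, 2% settling time ≈ 4τ = 4 × 13.96 = 55.84 s.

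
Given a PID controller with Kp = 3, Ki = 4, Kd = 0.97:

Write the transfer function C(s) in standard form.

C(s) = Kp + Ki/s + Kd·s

Substituting values: C(s) = 3 + 4/s + 0.97s = (0.97s² + 3s + 4)/s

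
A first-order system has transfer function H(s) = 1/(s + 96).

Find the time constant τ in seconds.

For H(s) = 1/(s + 1/τ), the pole is at -1/τ = -96, so τ = 1/96 = 0.0104 s.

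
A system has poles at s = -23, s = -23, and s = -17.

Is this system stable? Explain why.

All poles are in the left half-plane. System is stable.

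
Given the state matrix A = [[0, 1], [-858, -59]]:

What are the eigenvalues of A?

det(A - λI) = λ² - (-59)λ + 858 = (λ - (-26))(λ - (-33)). Eigenvalues: -26, -33.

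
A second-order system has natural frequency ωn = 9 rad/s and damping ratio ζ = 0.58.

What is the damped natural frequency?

ωd = ωn√(1 - ζ²) = 9√(1 - 0.58²) = 7.33 rad/s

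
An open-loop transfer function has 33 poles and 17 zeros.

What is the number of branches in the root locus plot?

Root locus has n branches where n = number of poles = 33.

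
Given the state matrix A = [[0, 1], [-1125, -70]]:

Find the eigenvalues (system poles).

det(A - λI) = λ² - (-70)λ + 1125 = (λ - (-45))(λ - (-25)). Eigenvalues: -45, -25.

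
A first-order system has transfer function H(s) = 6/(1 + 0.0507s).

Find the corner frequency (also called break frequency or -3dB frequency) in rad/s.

Corner frequency = 1/τ = 1/0.0507 = 19.724 rad/s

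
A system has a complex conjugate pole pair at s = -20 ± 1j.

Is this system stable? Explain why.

Real part of poles is -20 (< 0, left half-plane). Stable.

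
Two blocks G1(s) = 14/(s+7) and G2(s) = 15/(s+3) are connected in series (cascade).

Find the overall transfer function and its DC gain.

Series: multiply transfer functions. G_eq = 14/(s+7) × 15/(s+3) = 210/((s+7)(s+3)). DC gain = 210/(7×3) = 10.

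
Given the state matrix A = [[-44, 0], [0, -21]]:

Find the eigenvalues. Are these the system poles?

For diagonal matrix, eigenvalues are diagonal entries: λ₁ = -44, λ₂ = -21. Eigenvalues of A = system poles.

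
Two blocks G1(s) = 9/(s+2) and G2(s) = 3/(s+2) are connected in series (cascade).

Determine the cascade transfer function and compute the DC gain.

Series: multiply transfer functions. G_eq = 9/(s+2) × 3/(s+2) = 27/((s+2)(s+2)). DC gain = 27/(2×2) = 6.75.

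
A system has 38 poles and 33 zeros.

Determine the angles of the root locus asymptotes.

n - m = 38 - 33 = 5. Angles: θk = (2k + 1)·180°/5 = 36°, 108°, 180°, 252°, 324°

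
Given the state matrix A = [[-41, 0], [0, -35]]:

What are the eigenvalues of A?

For diagonal matrix, eigenvalues are diagonal entries: λ₁ = -41, λ₂ = -35.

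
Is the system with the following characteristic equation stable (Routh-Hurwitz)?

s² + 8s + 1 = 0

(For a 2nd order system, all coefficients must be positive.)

Coefficients: 1, 8, 1. All positive, so system is stable.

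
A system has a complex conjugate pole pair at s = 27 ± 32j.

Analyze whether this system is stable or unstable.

Real part of poles is 27 (> 0, right half-plane). Unstable.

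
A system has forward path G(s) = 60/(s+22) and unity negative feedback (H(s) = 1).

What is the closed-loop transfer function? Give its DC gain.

T(s) = G/(1+GH) = [60/(s+22)] / [1 + 60/(s+22)] = 60/(s+22+60) = 60/(s+82). DC gain = 60/82 = 0.7317.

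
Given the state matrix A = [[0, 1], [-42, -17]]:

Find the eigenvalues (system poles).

det(A - λI) = λ² - (-17)λ + 42 = (λ - (-3))(λ - (-14)). Eigenvalues: -3, -14.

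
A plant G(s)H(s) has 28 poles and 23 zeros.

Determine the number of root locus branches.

Root locus has n branches where n = number of poles = 28.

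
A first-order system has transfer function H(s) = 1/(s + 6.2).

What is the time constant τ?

For H(s) = 1/(s + 1/τ), the pole is at -1/τ = -6.2, so τ = 1/6.2 = 0.1613 s.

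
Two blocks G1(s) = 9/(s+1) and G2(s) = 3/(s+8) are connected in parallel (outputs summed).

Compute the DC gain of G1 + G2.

Parallel: G_eq = G1 + G2. DC gain = G1(0) + G2(0) = 9/1 + 3/8 = 9 + 0.375 = 9.375.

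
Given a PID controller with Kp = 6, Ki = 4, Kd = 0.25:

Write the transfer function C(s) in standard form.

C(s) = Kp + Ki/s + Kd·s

Substituting values: C(s) = 6 + 4/s + 0.25s = (0.25s² + 6s + 4)/s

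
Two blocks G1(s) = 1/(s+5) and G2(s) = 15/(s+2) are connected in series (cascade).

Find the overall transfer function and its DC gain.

Series: multiply transfer functions. G_eq = 1/(s+5) × 15/(s+2) = 15/((s+5)(s+2)). DC gain = 15/(5×2) = 1.5.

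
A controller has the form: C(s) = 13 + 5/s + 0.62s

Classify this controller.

This is a Proportional-Integral-Derivative (PID) controller.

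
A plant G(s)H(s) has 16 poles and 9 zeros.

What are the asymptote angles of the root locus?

n - m = 16 - 9 = 7. Angles: θk = (2k + 1)·180°/7 = 25.71°, 77.14°, 128.57°, 180°, 231.43°, 282.86°, 334.29°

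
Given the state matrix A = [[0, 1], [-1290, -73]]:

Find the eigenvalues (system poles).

det(A - λI) = λ² - (-73)λ + 1290 = (λ - (-30))(λ - (-43)). Eigenvalues: -30, -43.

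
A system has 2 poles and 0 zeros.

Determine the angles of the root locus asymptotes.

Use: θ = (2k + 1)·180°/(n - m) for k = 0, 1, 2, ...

n - m = 2 - 0 = 2. Angles: θk = (2k + 1)·180°/2 = 90°, 270°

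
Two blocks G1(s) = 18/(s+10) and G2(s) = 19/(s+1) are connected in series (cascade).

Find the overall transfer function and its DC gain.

Series: multiply transfer functions. G_eq = 18/(s+10) × 19/(s+1) = 342/((s+10)(s+1)). DC gain = 342/(10×1) = 34.2.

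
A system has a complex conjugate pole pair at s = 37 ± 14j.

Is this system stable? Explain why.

Real part of poles is 37 (> 0, right half-plane). Unstable.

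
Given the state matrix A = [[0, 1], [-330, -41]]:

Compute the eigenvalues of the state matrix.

det(A - λI) = λ² - (-41)λ + 330 = (λ - (-30))(λ - (-11)). Eigenvalues: -30, -11.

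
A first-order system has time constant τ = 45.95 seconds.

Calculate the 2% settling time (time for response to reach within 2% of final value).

For first-order system, 2% settling time ≈ 4τ = 4 × 45.95 = 183.8 s.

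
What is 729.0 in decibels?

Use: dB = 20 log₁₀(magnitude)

dB = 20 log₁₀(729.0) = 57.3 dB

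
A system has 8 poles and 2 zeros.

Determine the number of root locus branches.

Root locus has n branches where n = number of poles = 8.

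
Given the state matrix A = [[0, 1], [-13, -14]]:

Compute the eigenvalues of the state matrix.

det(A - λI) = λ² - (-14)λ + 13 = (λ - (-1))(λ - (-13)). Eigenvalues: -1, -13.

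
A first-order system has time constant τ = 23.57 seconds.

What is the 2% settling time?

For first-order system, 2% settling time ≈ 4τ = 4 × 23.57 = 94.28 s.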